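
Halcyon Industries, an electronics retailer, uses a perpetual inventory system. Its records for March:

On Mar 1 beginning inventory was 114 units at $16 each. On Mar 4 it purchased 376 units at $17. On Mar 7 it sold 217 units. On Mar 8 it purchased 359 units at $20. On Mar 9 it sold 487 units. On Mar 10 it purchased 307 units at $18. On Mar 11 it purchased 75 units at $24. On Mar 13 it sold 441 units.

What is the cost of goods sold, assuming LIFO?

Mar 7, 217 sold [LIFO — newest first]: 217 @ $17 = $3,689
Mar 9, 487 sold [LIFO — newest first]: 359 @ $20 + 128 @ $17 = $9,356
Mar 13, 441 sold [LIFO — newest first]: 75 @ $24 + 307 @ $18 + 31 @ $17 + 28 @ $16 = $8,301
Total COGS = $3,689 + $9,356 + $8,301 = $21,346
Ending inventory: 86 @ $16 = $1,376
Check: goods available $22,722 = COGS $21,346 + ending $1,376

COGS = $21,346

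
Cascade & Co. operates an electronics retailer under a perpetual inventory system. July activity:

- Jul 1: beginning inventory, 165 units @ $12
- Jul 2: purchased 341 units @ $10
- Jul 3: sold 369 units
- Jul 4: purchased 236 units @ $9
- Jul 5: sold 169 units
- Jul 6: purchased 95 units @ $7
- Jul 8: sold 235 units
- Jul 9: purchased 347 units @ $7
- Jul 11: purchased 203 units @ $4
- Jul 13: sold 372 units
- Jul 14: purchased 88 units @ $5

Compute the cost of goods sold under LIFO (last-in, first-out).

COGS = $9,406

Jul 3, 369 sold [LIFO — newest first]: 341 @ $10 + 28 @ $12 = $3,746
Jul 5, 169 sold [LIFO — newest first]: 169 @ $9 = $1,521
Jul 8, 235 sold [LIFO — newest first]: 95 @ $7 + 67 @ $9 + 73 @ $12 = $2,144
Jul 13, 372 sold [LIFO — newest first]: 203 @ $4 + 169 @ $7 = $1,995
Total COGS = $3,746 + $1,521 + $2,144 + $1,995 = $9,406
Ending inventory: 64 @ $12 + 178 @ $7 + 88 @ $5 = $2,454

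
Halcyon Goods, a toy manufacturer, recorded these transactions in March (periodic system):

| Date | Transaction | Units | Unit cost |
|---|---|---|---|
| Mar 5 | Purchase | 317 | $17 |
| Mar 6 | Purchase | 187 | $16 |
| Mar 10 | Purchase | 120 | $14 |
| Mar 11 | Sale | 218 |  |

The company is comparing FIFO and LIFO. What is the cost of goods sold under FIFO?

COGS = $3,706

FIFO COGS: 218 @ $17 = $3,706
LIFO COGS: 120 @ $14 + 98 @ $16 = $3,248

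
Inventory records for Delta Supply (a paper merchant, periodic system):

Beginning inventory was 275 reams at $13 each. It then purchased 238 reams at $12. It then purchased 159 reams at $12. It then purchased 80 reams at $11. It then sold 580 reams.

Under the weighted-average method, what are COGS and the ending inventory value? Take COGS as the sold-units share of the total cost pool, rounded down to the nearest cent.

Sale 1, sell 580: 580/752 × $9,219.00 → $7,110.39
Ending inventory (cost pool remaining) = $2,108.61

COGS = $7,110.39; ending inventory = $2,108.61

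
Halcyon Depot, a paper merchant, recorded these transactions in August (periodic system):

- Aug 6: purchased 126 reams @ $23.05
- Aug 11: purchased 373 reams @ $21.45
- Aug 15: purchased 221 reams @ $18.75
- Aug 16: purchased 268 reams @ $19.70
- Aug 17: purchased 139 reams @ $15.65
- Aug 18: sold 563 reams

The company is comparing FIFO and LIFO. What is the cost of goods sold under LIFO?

COGS = $10,379.95

FIFO COGS: 126 @ $23.05 + 373 @ $21.45 + 64 @ $18.75 = $12,105.15
LIFO COGS: 139 @ $15.65 + 268 @ $19.70 + 156 @ $18.75 = $10,379.95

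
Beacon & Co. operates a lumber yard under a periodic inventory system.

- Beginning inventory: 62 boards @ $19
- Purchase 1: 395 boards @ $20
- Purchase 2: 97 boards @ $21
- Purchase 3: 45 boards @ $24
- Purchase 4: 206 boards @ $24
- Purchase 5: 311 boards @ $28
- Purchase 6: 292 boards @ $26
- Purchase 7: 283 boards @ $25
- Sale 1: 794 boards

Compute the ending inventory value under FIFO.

Ending inventory = $23,639

Sale 1 (794) [FIFO — oldest first]: 62 @ $19 + 395 @ $20 + 97 @ $21 + 45 @ $24 + 195 @ $24 = $16,875
Ending inventory: 11 @ $24 + 311 @ $28 + 292 @ $26 + 283 @ $25 = $23,639
Check: goods available $40,514 = COGS $16,875 + ending $23,639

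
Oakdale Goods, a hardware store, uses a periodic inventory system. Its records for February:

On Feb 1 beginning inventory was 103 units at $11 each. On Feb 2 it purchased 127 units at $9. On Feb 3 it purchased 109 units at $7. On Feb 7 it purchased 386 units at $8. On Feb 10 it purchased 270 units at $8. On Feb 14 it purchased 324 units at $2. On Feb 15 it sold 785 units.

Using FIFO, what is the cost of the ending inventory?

Feb 15, 785 sold [FIFO — oldest first]: 103 @ $11 + 127 @ $9 + 109 @ $7 + 386 @ $8 + 60 @ $8 = $6,607
Ending inventory: 210 @ $8 + 324 @ $2 = $2,328
Check: goods available $8,935 = COGS $6,607 + ending $2,328

Ending inventory = $2,328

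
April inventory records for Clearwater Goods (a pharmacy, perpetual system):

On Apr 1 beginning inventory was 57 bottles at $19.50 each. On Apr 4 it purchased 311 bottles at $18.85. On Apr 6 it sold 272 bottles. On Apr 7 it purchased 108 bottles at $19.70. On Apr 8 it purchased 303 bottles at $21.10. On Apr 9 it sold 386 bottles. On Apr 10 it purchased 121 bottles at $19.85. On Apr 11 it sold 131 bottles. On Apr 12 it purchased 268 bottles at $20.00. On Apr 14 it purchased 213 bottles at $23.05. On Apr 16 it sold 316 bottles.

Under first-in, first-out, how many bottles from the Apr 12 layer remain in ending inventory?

63

Apr 6, 272 sold [FIFO — oldest first]: 57 @ $19.50 + 215 @ $18.85 = $5,164.25
Apr 9, 386 sold [FIFO — oldest first]: 96 @ $18.85 + 108 @ $19.70 + 182 @ $21.10 = $7,777.40
Apr 11, 131 sold [FIFO — oldest first]: 121 @ $21.10 + 10 @ $19.85 = $2,751.60
Apr 16, 316 sold [FIFO — oldest first]: 111 @ $19.85 + 205 @ $20.00 = $6,303.35
Total COGS = $5,164.25 + $7,777.40 + $2,751.60 + $6,303.35 = $21,996.60
Ending inventory: 63 @ $20.00 + 213 @ $23.05 = $6,169.65
Check: goods available $28,166.25 = COGS $21,996.60 + ending $6,169.65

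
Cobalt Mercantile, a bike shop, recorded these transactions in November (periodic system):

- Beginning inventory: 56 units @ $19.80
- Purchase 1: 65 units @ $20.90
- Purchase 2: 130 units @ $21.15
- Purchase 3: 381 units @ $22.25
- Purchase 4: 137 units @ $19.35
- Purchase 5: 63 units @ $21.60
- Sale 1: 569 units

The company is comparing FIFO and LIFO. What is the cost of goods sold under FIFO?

FIFO COGS: 56 @ $19.80 + 65 @ $20.90 + 130 @ $21.15 + 318 @ $22.25 = $12,292.30
LIFO COGS: 63 @ $21.60 + 137 @ $19.35 + 369 @ $22.25 = $12,222.00

COGS = $12,292.30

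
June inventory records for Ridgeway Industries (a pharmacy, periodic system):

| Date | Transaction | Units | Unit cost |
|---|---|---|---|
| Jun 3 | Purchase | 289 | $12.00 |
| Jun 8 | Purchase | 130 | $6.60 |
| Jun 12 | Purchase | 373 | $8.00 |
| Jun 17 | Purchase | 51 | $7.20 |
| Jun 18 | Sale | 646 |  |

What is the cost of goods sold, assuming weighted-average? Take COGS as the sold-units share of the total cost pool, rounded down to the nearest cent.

COGS = $5,883.12

Jun 18, sell 646: 646/843 × $7,677.20 → $5,883.12
Ending inventory (cost pool remaining) = $1,794.08
Check: goods available $7,677.20 = COGS $5,883.12 + ending $1,794.08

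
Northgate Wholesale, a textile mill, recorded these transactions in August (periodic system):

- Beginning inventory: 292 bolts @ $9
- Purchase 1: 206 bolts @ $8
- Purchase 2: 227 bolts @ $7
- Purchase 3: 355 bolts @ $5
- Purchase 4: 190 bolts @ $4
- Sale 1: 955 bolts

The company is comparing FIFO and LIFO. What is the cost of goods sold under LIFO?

FIFO COGS: 292 @ $9 + 206 @ $8 + 227 @ $7 + 230 @ $5 = $7,015
LIFO COGS: 190 @ $4 + 355 @ $5 + 227 @ $7 + 183 @ $8 = $5,588

COGS = $5,588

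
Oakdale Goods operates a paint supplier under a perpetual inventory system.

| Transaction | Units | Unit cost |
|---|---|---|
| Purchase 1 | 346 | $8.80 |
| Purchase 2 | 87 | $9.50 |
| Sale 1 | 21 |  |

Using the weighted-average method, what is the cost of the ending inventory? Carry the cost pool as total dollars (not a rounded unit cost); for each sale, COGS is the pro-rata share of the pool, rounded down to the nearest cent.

After Purchase 1: 346 on hand, pool $3,044.80 (≈ $8.8000 each)
After Purchase 2: 433 on hand, pool $3,871.30 (≈ $8.9406 each)
Sale 1, sell 21: 21/433 × $3,871.30 → $187.75
Ending inventory (cost pool remaining) = $3,683.55
Check: goods available $3,871.30 = COGS $187.75 + ending $3,683.55

Ending inventory = $3,683.55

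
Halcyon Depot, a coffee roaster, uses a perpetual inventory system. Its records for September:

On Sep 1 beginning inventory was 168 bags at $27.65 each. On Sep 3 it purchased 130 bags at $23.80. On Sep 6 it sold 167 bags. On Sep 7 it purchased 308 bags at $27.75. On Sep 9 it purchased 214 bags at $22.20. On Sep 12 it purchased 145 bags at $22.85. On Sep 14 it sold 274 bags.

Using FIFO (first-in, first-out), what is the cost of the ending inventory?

Sep 6, 167 sold [FIFO — oldest first]: 167 @ $27.65 = $4,617.55
Sep 14, 274 sold [FIFO — oldest first]: 1 @ $27.65 + 130 @ $23.80 + 143 @ $27.75 = $7,089.90
Total COGS = $4,617.55 + $7,089.90 = $11,707.45
Ending inventory: 165 @ $27.75 + 214 @ $22.20 + 145 @ $22.85 = $12,642.80

Ending inventory = $12,642.80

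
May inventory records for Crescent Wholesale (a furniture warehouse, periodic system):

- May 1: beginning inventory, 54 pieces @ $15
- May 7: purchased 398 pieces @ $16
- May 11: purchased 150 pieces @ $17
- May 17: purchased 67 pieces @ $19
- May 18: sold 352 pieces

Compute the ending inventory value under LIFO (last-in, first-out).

Ending inventory = $5,018

May 18, 352 sold [LIFO — newest first]: 67 @ $19 + 150 @ $17 + 135 @ $16 = $5,983
Ending inventory: 54 @ $15 + 263 @ $16 = $5,018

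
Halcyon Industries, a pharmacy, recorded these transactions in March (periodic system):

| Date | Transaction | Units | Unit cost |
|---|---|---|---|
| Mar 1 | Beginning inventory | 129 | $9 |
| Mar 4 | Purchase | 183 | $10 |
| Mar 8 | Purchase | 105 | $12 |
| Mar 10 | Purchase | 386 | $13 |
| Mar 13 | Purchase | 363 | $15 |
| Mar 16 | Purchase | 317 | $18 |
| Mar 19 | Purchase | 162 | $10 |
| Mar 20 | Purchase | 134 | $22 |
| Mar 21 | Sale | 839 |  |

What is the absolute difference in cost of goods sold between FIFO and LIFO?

$3,855

FIFO COGS: 129 @ $9 + 183 @ $10 + 105 @ $12 + 386 @ $13 + 36 @ $15 = $9,809
LIFO COGS: 134 @ $22 + 162 @ $10 + 317 @ $18 + 226 @ $15 = $13,664
Difference = |$9,809 − $13,664| = $3,855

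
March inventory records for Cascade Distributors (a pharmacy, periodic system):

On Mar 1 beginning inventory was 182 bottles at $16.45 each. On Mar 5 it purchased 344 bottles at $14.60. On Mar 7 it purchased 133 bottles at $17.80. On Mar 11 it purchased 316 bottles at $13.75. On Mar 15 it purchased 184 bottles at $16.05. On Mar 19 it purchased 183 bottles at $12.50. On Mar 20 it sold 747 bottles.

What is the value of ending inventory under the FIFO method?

Mar 20, 747 sold [FIFO — oldest first]: 182 @ $16.45 + 344 @ $14.60 + 133 @ $17.80 + 88 @ $13.75 = $11,593.70
Ending inventory: 228 @ $13.75 + 184 @ $16.05 + 183 @ $12.50 = $8,375.70
Check: goods available $19,969.40 = COGS $11,593.70 + ending $8,375.70

Ending inventory = $8,375.70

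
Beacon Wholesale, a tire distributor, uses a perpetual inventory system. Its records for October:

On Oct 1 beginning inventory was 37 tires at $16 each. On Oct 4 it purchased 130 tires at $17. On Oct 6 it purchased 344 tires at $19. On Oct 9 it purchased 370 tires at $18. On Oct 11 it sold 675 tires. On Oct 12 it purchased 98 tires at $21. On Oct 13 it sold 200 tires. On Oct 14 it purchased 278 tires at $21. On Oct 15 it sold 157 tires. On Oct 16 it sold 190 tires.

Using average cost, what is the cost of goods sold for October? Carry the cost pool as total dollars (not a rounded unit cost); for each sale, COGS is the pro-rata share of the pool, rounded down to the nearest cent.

After Oct 1: 37 on hand, pool $592.00 (≈ $16.0000 each)
After Oct 4: 167 on hand, pool $2,802.00 (≈ $16.7784 each)
After Oct 6: 511 on hand, pool $9,338.00 (≈ $18.2740 each)
After Oct 9: 881 on hand, pool $15,998.00 (≈ $18.1589 each)
Oct 11, sell 675: 675/881 × $15,998.00 → $12,257.26
After Oct 12: 304 on hand, pool $5,798.74 (≈ $19.0748 each)
Oct 13, sell 200: 200/304 × $5,798.74 → $3,814.96
After Oct 14: 382 on hand, pool $7,821.78 (≈ $20.4759 each)
Oct 15, sell 157: 157/382 × $7,821.78 → $3,214.71
Oct 16, sell 190: 190/225 × $4,607.07 → $3,890.41
Total COGS = $12,257.26 + $3,814.96 + $3,214.71 + $3,890.41 = $23,177.34
Ending inventory (cost pool remaining) = $716.66

COGS = $23,177.34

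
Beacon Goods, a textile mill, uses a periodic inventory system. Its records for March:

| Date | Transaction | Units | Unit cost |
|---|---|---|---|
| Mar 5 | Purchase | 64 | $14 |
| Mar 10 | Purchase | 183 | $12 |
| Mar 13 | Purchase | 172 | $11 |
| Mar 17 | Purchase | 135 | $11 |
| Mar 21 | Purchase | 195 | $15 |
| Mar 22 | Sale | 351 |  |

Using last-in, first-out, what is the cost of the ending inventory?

Mar 22, 351 sold [LIFO — newest first]: 195 @ $15 + 135 @ $11 + 21 @ $11 = $4,641
Ending inventory: 64 @ $14 + 183 @ $12 + 151 @ $11 = $4,753

Ending inventory = $4,753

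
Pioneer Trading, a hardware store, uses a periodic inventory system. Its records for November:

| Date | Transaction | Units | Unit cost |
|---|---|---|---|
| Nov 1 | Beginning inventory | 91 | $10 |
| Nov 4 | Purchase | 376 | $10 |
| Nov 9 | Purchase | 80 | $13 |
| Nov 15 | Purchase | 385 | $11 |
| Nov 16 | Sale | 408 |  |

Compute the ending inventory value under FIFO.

Ending inventory = $5,865

Nov 16, 408 sold [FIFO — oldest first]: 91 @ $10 + 317 @ $10 = $4,080
Ending inventory: 59 @ $10 + 80 @ $13 + 385 @ $11 = $5,865
Check: goods available $9,945 = COGS $4,080 + ending $5,865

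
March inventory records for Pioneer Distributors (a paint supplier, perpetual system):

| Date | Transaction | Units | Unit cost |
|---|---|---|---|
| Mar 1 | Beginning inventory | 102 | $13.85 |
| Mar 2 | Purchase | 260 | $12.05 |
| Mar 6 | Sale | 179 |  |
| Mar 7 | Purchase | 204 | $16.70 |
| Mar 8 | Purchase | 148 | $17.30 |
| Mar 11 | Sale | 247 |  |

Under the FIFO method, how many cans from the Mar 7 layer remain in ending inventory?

140

Mar 6, 179 sold [FIFO — oldest first]: 102 @ $13.85 + 77 @ $12.05 = $2,340.55
Mar 11, 247 sold [FIFO — oldest first]: 183 @ $12.05 + 64 @ $16.70 = $3,273.95
Total COGS = $2,340.55 + $3,273.95 = $5,614.50
Ending inventory: 140 @ $16.70 + 148 @ $17.30 = $4,898.40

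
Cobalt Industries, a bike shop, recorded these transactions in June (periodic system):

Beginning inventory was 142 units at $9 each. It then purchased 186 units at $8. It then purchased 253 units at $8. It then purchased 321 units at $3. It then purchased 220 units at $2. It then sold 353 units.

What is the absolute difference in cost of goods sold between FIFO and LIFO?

FIFO COGS: 142 @ $9 + 186 @ $8 + 25 @ $8 = $2,966
LIFO COGS: 220 @ $2 + 133 @ $3 = $839
Difference = |$2,966 − $839| = $2,127

$2,127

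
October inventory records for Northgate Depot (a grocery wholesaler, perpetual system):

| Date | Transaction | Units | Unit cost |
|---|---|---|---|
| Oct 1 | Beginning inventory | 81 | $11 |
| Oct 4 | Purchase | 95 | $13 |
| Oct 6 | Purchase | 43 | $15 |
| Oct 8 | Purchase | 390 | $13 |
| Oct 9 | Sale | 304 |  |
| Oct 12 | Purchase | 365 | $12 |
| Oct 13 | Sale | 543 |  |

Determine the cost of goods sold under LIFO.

Oct 9, 304 sold [LIFO — newest first]: 304 @ $13 = $3,952
Oct 13, 543 sold [LIFO — newest first]: 365 @ $12 + 86 @ $13 + 43 @ $15 + 49 @ $13 = $6,780
Total COGS = $3,952 + $6,780 = $10,732
Ending inventory: 81 @ $11 + 46 @ $13 = $1,489
Check: goods available $12,221 = COGS $10,732 + ending $1,489

COGS = $10,732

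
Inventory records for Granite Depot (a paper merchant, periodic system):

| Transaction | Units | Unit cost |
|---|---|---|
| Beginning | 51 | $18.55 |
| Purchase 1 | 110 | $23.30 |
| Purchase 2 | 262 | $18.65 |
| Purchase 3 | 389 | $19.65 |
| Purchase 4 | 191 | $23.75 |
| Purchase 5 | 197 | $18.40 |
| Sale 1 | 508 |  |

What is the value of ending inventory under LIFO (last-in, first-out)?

Ending inventory = $13,681.20

Sale 1 (508) [LIFO — newest first]: 197 @ $18.40 + 191 @ $23.75 + 120 @ $19.65 = $10,519.05
Ending inventory: 51 @ $18.55 + 110 @ $23.30 + 262 @ $18.65 + 269 @ $19.65 = $13,681.20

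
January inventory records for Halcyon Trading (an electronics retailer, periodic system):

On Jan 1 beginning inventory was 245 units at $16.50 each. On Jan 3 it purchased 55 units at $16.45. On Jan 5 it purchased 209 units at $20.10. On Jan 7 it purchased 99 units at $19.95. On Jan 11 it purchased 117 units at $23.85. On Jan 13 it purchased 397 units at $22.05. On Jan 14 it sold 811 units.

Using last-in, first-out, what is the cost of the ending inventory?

Ending inventory = $5,168.35

Jan 14, 811 sold [LIFO — newest first]: 397 @ $22.05 + 117 @ $23.85 + 99 @ $19.95 + 198 @ $20.10 = $17,499.15
Ending inventory: 245 @ $16.50 + 55 @ $16.45 + 11 @ $20.10 = $5,168.35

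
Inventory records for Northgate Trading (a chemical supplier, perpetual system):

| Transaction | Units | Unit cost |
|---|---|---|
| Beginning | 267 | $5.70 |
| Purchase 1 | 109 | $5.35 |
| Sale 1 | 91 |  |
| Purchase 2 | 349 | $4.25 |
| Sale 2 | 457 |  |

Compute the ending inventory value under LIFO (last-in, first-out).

Ending inventory = $1,008.90

Sale 1 (91) [LIFO — newest first]: 91 @ $5.35 = $486.85
Sale 2 (457) [LIFO — newest first]: 349 @ $4.25 + 18 @ $5.35 + 90 @ $5.70 = $2,092.55
Total COGS = $486.85 + $2,092.55 = $2,579.40
Ending inventory: 177 @ $5.70 = $1,008.90
Check: goods available $3,588.30 = COGS $2,579.40 + ending $1,008.90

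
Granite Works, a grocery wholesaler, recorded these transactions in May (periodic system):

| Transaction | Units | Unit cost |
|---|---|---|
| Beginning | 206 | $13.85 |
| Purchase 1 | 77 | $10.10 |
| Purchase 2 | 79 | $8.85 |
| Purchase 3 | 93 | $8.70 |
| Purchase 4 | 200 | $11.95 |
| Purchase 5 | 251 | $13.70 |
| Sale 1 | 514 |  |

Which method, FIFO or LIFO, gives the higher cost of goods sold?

LIFO

FIFO COGS: 206 @ $13.85 + 77 @ $10.10 + 79 @ $8.85 + 93 @ $8.70 + 59 @ $11.95 = $5,844.10
LIFO COGS: 251 @ $13.70 + 200 @ $11.95 + 63 @ $8.70 = $6,376.80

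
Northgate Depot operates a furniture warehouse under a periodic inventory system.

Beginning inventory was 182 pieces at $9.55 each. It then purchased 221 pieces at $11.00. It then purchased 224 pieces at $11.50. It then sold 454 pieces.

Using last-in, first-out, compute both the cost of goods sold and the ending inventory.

COGS = $5,092.95; ending inventory = $1,652.15

Sale 1 (454) [LIFO — newest first]: 224 @ $11.50 + 221 @ $11.00 + 9 @ $9.55 = $5,092.95
Ending inventory: 173 @ $9.55 = $1,652.15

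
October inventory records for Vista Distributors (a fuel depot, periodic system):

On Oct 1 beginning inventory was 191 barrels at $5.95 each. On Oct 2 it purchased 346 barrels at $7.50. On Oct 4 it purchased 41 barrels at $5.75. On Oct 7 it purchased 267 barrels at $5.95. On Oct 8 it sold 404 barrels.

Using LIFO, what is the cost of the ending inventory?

Oct 8, 404 sold [LIFO — newest first]: 267 @ $5.95 + 41 @ $5.75 + 96 @ $7.50 = $2,544.40
Ending inventory: 191 @ $5.95 + 250 @ $7.50 = $3,011.45

Ending inventory = $3,011.45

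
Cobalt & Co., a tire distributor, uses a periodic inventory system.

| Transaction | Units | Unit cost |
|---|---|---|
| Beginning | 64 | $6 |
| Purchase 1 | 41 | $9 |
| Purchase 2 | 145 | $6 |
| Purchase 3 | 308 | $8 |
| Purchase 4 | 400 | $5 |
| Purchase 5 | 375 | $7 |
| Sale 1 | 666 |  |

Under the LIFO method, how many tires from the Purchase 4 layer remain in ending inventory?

Sale 1 (666) [LIFO — newest first]: 375 @ $7 + 291 @ $5 = $4,080
Ending inventory: 64 @ $6 + 41 @ $9 + 145 @ $6 + 308 @ $8 + 109 @ $5 = $4,632
Check: goods available $8,712 = COGS $4,080 + ending $4,632

109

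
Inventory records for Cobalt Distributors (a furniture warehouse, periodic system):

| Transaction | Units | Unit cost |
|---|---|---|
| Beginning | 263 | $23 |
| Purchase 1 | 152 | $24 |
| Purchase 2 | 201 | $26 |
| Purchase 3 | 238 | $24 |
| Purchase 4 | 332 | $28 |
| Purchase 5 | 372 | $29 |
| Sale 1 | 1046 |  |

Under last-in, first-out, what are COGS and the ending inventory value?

COGS = $28,500; ending inventory = $12,219

Sale 1 (1046) [LIFO — newest first]: 372 @ $29 + 332 @ $28 + 238 @ $24 + 104 @ $26 = $28,500
Ending inventory: 263 @ $23 + 152 @ $24 + 97 @ $26 = $12,219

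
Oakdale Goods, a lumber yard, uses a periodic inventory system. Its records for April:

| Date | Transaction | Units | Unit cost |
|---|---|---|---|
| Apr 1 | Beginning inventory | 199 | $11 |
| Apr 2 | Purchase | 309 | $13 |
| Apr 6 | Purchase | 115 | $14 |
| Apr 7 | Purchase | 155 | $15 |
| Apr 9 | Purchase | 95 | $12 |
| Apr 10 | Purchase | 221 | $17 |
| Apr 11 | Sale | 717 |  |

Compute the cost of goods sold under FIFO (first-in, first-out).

Apr 11, 717 sold [FIFO — oldest first]: 199 @ $11 + 309 @ $13 + 115 @ $14 + 94 @ $15 = $9,226
Ending inventory: 61 @ $15 + 95 @ $12 + 221 @ $17 = $5,812
Check: goods available $15,038 = COGS $9,226 + ending $5,812

COGS = $9,226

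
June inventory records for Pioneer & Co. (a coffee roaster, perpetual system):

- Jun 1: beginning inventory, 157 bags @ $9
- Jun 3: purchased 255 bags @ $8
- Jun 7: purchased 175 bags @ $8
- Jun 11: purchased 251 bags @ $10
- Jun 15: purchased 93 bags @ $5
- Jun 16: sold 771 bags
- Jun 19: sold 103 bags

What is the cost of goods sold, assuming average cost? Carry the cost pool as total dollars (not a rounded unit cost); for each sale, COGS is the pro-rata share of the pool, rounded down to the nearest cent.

COGS = $7,348.73

After Jun 1: 157 on hand, pool $1,413.00 (≈ $9.0000 each)
After Jun 3: 412 on hand, pool $3,453.00 (≈ $8.3811 each)
After Jun 7: 587 on hand, pool $4,853.00 (≈ $8.2675 each)
After Jun 11: 838 on hand, pool $7,363.00 (≈ $8.7864 each)
After Jun 15: 931 on hand, pool $7,828.00 (≈ $8.4082 each)
Jun 16, sell 771: 771/931 × $7,828.00 → $6,482.69
Jun 19, sell 103: 103/160 × $1,345.31 → $866.04
Total COGS = $6,482.69 + $866.04 = $7,348.73
Ending inventory (cost pool remaining) = $479.27
Check: goods available $7,828.00 = COGS $7,348.73 + ending $479.27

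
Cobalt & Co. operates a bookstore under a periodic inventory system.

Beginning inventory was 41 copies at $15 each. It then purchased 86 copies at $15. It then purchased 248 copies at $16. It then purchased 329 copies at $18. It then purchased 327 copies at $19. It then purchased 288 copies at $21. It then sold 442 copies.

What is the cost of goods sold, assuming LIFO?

COGS = $8,974

Sale 1 (442) [LIFO — newest first]: 288 @ $21 + 154 @ $19 = $8,974
Ending inventory: 41 @ $15 + 86 @ $15 + 248 @ $16 + 329 @ $18 + 173 @ $19 = $15,082
Check: goods available $24,056 = COGS $8,974 + ending $15,082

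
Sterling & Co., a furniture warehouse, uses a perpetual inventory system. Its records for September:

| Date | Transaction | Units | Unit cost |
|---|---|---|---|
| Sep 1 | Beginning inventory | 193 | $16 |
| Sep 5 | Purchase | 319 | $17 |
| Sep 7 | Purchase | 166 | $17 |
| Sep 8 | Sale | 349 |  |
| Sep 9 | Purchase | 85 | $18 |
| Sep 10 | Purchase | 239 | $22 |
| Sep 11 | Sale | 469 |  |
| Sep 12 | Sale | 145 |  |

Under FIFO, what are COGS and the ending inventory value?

COGS = $17,263; ending inventory = $858

Sep 8, 349 sold [FIFO — oldest first]: 193 @ $16 + 156 @ $17 = $5,740
Sep 11, 469 sold [FIFO — oldest first]: 163 @ $17 + 166 @ $17 + 85 @ $18 + 55 @ $22 = $8,333
Sep 12, 145 sold [FIFO — oldest first]: 145 @ $22 = $3,190
Total COGS = $5,740 + $8,333 + $3,190 = $17,263
Ending inventory: 39 @ $22 = $858
Check: goods available $18,121 = COGS $17,263 + ending $858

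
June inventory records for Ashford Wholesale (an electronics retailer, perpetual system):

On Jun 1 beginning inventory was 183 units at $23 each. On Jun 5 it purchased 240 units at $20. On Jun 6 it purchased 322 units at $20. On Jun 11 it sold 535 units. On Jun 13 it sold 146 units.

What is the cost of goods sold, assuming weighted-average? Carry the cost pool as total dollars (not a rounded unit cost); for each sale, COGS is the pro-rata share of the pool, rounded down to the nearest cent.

COGS = $14,121.83

After Jun 1: 183 on hand, pool $4,209.00 (≈ $23.0000 each)
After Jun 5: 423 on hand, pool $9,009.00 (≈ $21.2979 each)
After Jun 6: 745 on hand, pool $15,449.00 (≈ $20.7369 each)
Jun 11, sell 535: 535/745 × $15,449.00 → $11,094.24
Jun 13, sell 146: 146/210 × $4,354.76 → $3,027.59
Total COGS = $11,094.24 + $3,027.59 = $14,121.83
Ending inventory (cost pool remaining) = $1,327.17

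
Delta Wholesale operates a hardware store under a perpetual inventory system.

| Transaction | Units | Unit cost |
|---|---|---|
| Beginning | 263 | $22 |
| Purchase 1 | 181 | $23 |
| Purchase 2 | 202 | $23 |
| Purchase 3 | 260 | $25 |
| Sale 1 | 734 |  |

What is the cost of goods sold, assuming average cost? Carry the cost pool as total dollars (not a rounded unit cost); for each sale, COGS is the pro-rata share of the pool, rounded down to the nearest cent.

COGS = $17,090.20

After Beginning: 263 on hand, pool $5,786.00 (≈ $22.0000 each)
After Purchase 1: 444 on hand, pool $9,949.00 (≈ $22.4077 each)
After Purchase 2: 646 on hand, pool $14,595.00 (≈ $22.5929 each)
After Purchase 3: 906 on hand, pool $21,095.00 (≈ $23.2837 each)
Sale 1, sell 734: 734/906 × $21,095.00 → $17,090.20
Ending inventory (cost pool remaining) = $4,004.80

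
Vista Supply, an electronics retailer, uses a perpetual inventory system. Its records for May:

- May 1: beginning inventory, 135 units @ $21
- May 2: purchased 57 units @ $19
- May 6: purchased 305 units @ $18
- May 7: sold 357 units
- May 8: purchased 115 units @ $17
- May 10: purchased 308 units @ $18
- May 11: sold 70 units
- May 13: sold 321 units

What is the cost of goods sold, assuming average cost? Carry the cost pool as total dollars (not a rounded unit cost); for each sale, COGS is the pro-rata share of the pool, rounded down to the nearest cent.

After May 1: 135 on hand, pool $2,835.00 (≈ $21.0000 each)
After May 2: 192 on hand, pool $3,918.00 (≈ $20.4062 each)
After May 6: 497 on hand, pool $9,408.00 (≈ $18.9296 each)
May 7, sell 357: 357/497 × $9,408.00 → $6,757.85
After May 8: 255 on hand, pool $4,605.15 (≈ $18.0594 each)
After May 10: 563 on hand, pool $10,149.15 (≈ $18.0269 each)
May 11, sell 70: 70/563 × $10,149.15 → $1,261.88
May 13, sell 321: 321/493 × $8,887.27 → $5,786.64
Total COGS = $6,757.85 + $1,261.88 + $5,786.64 = $13,806.37
Ending inventory (cost pool remaining) = $3,100.63
Check: goods available $16,907.00 = COGS $13,806.37 + ending $3,100.63

COGS = $13,806.37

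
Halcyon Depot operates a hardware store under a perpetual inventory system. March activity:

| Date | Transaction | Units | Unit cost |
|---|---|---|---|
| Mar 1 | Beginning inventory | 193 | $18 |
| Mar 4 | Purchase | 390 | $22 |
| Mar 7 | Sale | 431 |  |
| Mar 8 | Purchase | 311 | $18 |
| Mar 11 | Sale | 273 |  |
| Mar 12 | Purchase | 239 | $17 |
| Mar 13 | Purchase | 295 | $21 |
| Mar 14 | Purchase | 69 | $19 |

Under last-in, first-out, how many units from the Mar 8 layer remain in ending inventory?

Mar 7, 431 sold [LIFO — newest first]: 390 @ $22 + 41 @ $18 = $9,318
Mar 11, 273 sold [LIFO — newest first]: 273 @ $18 = $4,914
Total COGS = $9,318 + $4,914 = $14,232
Ending inventory: 152 @ $18 + 38 @ $18 + 239 @ $17 + 295 @ $21 + 69 @ $19 = $14,989

38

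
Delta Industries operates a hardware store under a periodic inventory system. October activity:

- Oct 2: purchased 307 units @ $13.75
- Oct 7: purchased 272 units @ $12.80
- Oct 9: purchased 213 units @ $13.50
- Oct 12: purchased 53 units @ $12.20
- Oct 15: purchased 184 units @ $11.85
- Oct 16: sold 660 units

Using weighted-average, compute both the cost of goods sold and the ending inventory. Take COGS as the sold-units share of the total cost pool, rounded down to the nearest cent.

Oct 16, sell 660: 660/1029 × $13,405.35 → $8,598.18
Ending inventory (cost pool remaining) = $4,807.17
Check: goods available $13,405.35 = COGS $8,598.18 + ending $4,807.17

COGS = $8,598.18; ending inventory = $4,807.17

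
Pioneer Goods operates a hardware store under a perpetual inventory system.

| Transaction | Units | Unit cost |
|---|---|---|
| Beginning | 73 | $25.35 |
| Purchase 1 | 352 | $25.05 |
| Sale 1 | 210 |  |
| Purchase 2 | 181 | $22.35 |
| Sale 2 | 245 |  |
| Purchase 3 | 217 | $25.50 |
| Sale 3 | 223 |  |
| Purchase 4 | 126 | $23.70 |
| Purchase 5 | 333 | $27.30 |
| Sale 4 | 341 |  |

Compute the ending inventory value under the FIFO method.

Ending inventory = $7,179.90

Sale 1 (210) [FIFO — oldest first]: 73 @ $25.35 + 137 @ $25.05 = $5,282.40
Sale 2 (245) [FIFO — oldest first]: 215 @ $25.05 + 30 @ $22.35 = $6,056.25
Sale 3 (223) [FIFO — oldest first]: 151 @ $22.35 + 72 @ $25.50 = $5,210.85
Sale 4 (341) [FIFO — oldest first]: 145 @ $25.50 + 126 @ $23.70 + 70 @ $27.30 = $8,594.70
Total COGS = $5,282.40 + $6,056.25 + $5,210.85 + $8,594.70 = $25,144.20
Ending inventory: 263 @ $27.30 = $7,179.90
Check: goods available $32,324.10 = COGS $25,144.20 + ending $7,179.90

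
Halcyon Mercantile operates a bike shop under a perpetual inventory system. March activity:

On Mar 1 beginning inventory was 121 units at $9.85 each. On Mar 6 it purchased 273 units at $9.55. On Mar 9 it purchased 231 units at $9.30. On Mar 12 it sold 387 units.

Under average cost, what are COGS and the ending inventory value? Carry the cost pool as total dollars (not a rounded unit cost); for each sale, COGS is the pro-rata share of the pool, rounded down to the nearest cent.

COGS = $3,682.56; ending inventory = $2,264.74

After Mar 1: 121 on hand, pool $1,191.85 (≈ $9.8500 each)
After Mar 6: 394 on hand, pool $3,799.00 (≈ $9.6421 each)
After Mar 9: 625 on hand, pool $5,947.30 (≈ $9.5157 each)
Mar 12, sell 387: 387/625 × $5,947.30 → $3,682.56
Ending inventory (cost pool remaining) = $2,264.74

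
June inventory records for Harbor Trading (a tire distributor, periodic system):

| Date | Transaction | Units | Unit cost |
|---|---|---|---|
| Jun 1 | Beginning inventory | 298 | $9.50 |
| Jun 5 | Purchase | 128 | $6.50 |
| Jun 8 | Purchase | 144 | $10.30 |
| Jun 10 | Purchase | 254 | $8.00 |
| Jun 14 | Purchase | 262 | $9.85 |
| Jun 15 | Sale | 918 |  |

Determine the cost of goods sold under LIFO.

Jun 15, 918 sold [LIFO — newest first]: 262 @ $9.85 + 254 @ $8.00 + 144 @ $10.30 + 128 @ $6.50 + 130 @ $9.50 = $8,162.90
Ending inventory: 168 @ $9.50 = $1,596.00

COGS = $8,162.90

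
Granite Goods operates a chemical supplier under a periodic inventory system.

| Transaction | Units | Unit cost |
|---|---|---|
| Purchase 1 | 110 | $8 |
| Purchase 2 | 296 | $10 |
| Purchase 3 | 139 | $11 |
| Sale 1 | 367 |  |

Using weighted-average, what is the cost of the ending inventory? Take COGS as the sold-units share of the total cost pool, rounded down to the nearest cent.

Sale 1, sell 367: 367/545 × $5,369.00 → $3,615.45
Ending inventory (cost pool remaining) = $1,753.55

Ending inventory = $1,753.55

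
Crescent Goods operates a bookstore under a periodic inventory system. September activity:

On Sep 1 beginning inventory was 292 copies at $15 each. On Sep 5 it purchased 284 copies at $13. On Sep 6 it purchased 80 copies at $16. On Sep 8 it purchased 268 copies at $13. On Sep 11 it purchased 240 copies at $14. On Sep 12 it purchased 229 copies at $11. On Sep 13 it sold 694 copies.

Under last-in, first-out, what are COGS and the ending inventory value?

Sep 13, 694 sold [LIFO — newest first]: 229 @ $11 + 240 @ $14 + 225 @ $13 = $8,804
Ending inventory: 292 @ $15 + 284 @ $13 + 80 @ $16 + 43 @ $13 = $9,911
Check: goods available $18,715 = COGS $8,804 + ending $9,911

COGS = $8,804; ending inventory = $9,911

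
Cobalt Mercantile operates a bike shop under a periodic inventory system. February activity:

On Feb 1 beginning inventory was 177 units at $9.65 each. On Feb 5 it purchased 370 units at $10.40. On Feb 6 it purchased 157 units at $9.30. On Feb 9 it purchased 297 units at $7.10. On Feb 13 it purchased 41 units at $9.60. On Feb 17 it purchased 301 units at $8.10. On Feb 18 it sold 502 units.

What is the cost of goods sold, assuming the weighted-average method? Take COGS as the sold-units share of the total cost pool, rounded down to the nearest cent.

Feb 18, sell 502: 502/1343 × $11,956.55 → $4,469.23
Ending inventory (cost pool remaining) = $7,487.32
Check: goods available $11,956.55 = COGS $4,469.23 + ending $7,487.32

COGS = $4,469.23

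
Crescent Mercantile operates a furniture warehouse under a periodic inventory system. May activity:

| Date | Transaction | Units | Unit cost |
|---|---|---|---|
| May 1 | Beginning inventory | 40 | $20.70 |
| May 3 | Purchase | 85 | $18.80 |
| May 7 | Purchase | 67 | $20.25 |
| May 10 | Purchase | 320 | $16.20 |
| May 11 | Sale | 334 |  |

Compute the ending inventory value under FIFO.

Ending inventory = $2,883.60

May 11, 334 sold [FIFO — oldest first]: 40 @ $20.70 + 85 @ $18.80 + 67 @ $20.25 + 142 @ $16.20 = $6,083.15
Ending inventory: 178 @ $16.20 = $2,883.60
Check: goods available $8,966.75 = COGS $6,083.15 + ending $2,883.60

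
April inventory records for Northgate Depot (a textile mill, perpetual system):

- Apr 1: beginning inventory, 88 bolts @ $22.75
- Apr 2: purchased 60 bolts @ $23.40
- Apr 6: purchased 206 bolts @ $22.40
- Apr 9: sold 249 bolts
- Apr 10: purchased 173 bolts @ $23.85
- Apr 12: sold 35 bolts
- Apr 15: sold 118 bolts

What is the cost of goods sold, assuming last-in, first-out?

Apr 9, 249 sold [LIFO — newest first]: 206 @ $22.40 + 43 @ $23.40 = $5,620.60
Apr 12, 35 sold [LIFO — newest first]: 35 @ $23.85 = $834.75
Apr 15, 118 sold [LIFO — newest first]: 118 @ $23.85 = $2,814.30
Total COGS = $5,620.60 + $834.75 + $2,814.30 = $9,269.65
Ending inventory: 88 @ $22.75 + 17 @ $23.40 + 20 @ $23.85 = $2,876.80
Check: goods available $12,146.45 = COGS $9,269.65 + ending $2,876.80

COGS = $9,269.65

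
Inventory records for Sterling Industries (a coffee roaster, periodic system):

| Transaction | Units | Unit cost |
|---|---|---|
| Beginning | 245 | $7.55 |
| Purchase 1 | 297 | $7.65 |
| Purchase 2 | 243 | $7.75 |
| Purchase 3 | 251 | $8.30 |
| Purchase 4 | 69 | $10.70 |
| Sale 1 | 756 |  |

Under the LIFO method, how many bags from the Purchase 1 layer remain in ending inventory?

Sale 1 (756) [LIFO — newest first]: 69 @ $10.70 + 251 @ $8.30 + 243 @ $7.75 + 193 @ $7.65 = $6,181.30
Ending inventory: 245 @ $7.55 + 104 @ $7.65 = $2,645.35
Check: goods available $8,826.65 = COGS $6,181.30 + ending $2,645.35

104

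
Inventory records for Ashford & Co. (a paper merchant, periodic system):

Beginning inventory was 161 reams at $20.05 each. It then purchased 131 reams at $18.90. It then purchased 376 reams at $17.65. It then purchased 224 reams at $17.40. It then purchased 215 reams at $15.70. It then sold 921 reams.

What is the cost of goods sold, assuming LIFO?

Sale 1 (921) [LIFO — newest first]: 215 @ $15.70 + 224 @ $17.40 + 376 @ $17.65 + 106 @ $18.90 = $15,912.90
Ending inventory: 161 @ $20.05 + 25 @ $18.90 = $3,700.55

COGS = $15,912.90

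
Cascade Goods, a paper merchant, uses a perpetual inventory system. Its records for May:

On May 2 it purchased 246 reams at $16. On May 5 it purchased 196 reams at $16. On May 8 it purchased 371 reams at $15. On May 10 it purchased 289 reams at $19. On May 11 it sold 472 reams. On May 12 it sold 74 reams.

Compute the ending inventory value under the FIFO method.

May 11, 472 sold [FIFO — oldest first]: 246 @ $16 + 196 @ $16 + 30 @ $15 = $7,522
May 12, 74 sold [FIFO — oldest first]: 74 @ $15 = $1,110
Total COGS = $7,522 + $1,110 = $8,632
Ending inventory: 267 @ $15 + 289 @ $19 = $9,496

Ending inventory = $9,496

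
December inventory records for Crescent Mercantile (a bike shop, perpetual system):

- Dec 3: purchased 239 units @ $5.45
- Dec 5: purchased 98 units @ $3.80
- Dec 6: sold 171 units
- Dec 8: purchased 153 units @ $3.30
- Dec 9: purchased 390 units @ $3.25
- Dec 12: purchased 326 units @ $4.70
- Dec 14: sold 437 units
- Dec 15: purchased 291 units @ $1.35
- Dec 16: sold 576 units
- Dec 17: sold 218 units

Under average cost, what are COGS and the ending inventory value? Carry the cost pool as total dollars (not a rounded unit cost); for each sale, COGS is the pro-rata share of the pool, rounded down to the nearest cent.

COGS = $5,075.44; ending inventory = $296.96

After Dec 3: 239 on hand, pool $1,302.55 (≈ $5.4500 each)
After Dec 5: 337 on hand, pool $1,674.95 (≈ $4.9702 each)
Dec 6, sell 171: 171/337 × $1,674.95 → $849.90
After Dec 8: 319 on hand, pool $1,329.95 (≈ $4.1691 each)
After Dec 9: 709 on hand, pool $2,597.45 (≈ $3.6635 each)
After Dec 12: 1035 on hand, pool $4,129.65 (≈ $3.9900 each)
Dec 14, sell 437: 437/1035 × $4,129.65 → $1,743.63
After Dec 15: 889 on hand, pool $2,778.87 (≈ $3.1258 each)
Dec 16, sell 576: 576/889 × $2,778.87 → $1,800.48
Dec 17, sell 218: 218/313 × $978.39 → $681.43
Total COGS = $849.90 + $1,743.63 + $1,800.48 + $681.43 = $5,075.44
Ending inventory (cost pool remaining) = $296.96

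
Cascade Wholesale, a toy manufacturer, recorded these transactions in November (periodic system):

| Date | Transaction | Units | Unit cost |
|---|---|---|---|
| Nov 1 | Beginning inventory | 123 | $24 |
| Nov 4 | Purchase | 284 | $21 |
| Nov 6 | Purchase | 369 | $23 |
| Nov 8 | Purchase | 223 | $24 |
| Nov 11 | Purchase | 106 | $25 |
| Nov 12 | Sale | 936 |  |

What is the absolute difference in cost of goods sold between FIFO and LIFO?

$244

FIFO COGS: 123 @ $24 + 284 @ $21 + 369 @ $23 + 160 @ $24 = $21,243
LIFO COGS: 106 @ $25 + 223 @ $24 + 369 @ $23 + 238 @ $21 = $21,487
Difference = |$21,243 − $21,487| = $244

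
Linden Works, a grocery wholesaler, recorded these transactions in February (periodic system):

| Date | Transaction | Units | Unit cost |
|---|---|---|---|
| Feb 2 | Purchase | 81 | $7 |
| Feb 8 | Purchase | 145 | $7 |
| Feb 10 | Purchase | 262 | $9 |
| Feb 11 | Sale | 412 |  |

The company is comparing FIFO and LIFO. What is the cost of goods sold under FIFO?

COGS = $3,256

FIFO COGS: 81 @ $7 + 145 @ $7 + 186 @ $9 = $3,256
LIFO COGS: 262 @ $9 + 145 @ $7 + 5 @ $7 = $3,408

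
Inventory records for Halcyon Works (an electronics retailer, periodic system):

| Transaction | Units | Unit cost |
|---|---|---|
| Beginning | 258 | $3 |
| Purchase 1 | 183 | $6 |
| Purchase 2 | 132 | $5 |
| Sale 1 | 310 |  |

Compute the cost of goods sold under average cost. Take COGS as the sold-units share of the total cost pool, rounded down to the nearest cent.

COGS = $1,369.84

Sale 1, sell 310: 310/573 × $2,532.00 → $1,369.84
Ending inventory (cost pool remaining) = $1,162.16
Check: goods available $2,532.00 = COGS $1,369.84 + ending $1,162.16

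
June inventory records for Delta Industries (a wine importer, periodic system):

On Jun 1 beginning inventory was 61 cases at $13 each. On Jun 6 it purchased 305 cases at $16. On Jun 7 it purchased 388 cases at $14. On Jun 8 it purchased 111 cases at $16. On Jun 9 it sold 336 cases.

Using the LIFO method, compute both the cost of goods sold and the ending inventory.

Jun 9, 336 sold [LIFO — newest first]: 111 @ $16 + 225 @ $14 = $4,926
Ending inventory: 61 @ $13 + 305 @ $16 + 163 @ $14 = $7,955

COGS = $4,926; ending inventory = $7,955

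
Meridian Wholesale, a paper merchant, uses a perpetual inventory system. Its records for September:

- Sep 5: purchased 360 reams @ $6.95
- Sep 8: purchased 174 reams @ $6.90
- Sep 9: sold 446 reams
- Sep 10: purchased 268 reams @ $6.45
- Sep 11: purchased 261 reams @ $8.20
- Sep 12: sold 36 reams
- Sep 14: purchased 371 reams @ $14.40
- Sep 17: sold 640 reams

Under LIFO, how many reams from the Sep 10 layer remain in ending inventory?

Sep 9, 446 sold [LIFO — newest first]: 174 @ $6.90 + 272 @ $6.95 = $3,091.00
Sep 12, 36 sold [LIFO — newest first]: 36 @ $8.20 = $295.20
Sep 17, 640 sold [LIFO — newest first]: 371 @ $14.40 + 225 @ $8.20 + 44 @ $6.45 = $7,471.20
Total COGS = $3,091.00 + $295.20 + $7,471.20 = $10,857.40
Ending inventory: 88 @ $6.95 + 224 @ $6.45 = $2,056.40

224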